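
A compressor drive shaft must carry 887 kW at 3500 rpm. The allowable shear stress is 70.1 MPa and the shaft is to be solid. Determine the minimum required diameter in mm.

56.0 mm

ω = 2π·3500/60 = 366.5 rad/s, so T = P/ω = 887×10³ / 366.5 = 2420 N·m.
For a solid shaft τ_max = 16T/(πd³), so d = (16T/(π τ_allow))^(1/3) = (16·2420/(π·7.01×10^7))^(1/3) = 0.05602 m.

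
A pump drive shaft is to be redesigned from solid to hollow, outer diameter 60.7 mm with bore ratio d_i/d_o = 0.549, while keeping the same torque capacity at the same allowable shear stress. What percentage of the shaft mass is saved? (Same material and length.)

Equal τ_max and T ⇒ the solid shaft needs d_s³ = d_o³(1−k⁴), so d_s = 60.7·(1−0.549⁴)^(1/3) = 58.80 mm.
Area ratio A_h/A_s = d_o²(1−k²)/d_s² = (1−k²)/(1−k⁴)^(2/3) = 0.7444.
Mass saving = 1 − 0.7444 = 25.6 %.

25.6 %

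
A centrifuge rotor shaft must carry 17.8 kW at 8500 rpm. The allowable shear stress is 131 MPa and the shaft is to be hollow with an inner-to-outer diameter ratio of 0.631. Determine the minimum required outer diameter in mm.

9.74 mm

ω = 2π·8500/60 = 890.1 rad/s, so T = P/ω = 17.8×10³ / 890.1 = 20.00 N·m.
For a hollow shaft with d_i/d_o = 0.631: τ_max = 16T/(π d_o³ (1−k⁴)), so d_o = [16T/(π τ_allow (1−k⁴))]^(1/3) = [16·20.00/(π·1.31×10^8·0.8415)]^(1/3) = 0.009740 m.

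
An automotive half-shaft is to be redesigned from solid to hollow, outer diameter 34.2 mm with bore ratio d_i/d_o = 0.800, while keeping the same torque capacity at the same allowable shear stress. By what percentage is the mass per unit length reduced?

Equal τ_max and T ⇒ the solid shaft needs d_s³ = d_o³(1−k⁴), so d_s = 34.2·(1−0.800⁴)^(1/3) = 28.69 mm.
Area ratio A_h/A_s = d_o²(1−k²)/d_s² = (1−k²)/(1−k⁴)^(2/3) = 0.5115.
Mass saving = 1 − 0.5115 = 48.8 %.

48.8 %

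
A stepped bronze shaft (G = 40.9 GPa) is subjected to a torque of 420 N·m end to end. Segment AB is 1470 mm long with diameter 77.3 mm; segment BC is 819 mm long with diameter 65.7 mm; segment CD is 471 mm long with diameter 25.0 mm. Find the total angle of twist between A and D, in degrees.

J_AB = π(0.0773)⁴/32 = 3.51×10^-6 m⁴; J_BC = π(0.0657)⁴/32 = 1.83×10^-6 m⁴; J_CD = π(0.0250)⁴/32 = 3.83×10^-8 m⁴.
θ = (T/G)·Σ L_i/J_i = (420.0/40.9×10⁹)·(1.47/3.51×10^-6 + 0.819/1.83×10^-6 + 0.471/3.83×10^-8) = 0.1350 rad.

7.74°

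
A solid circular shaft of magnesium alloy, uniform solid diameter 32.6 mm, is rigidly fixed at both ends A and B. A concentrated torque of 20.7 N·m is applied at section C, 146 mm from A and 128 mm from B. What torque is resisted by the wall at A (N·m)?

9.67 N·m

With uniform GJ and both ends fixed, compatibility θ_AC = θ_CB gives T_A·a = T_B·b, together with T_A + T_B = T₀.
T_A = T₀·b/(a+b) = 20.70·128/274.0 = 9.670 N·m; T_B = 11.03 N·m.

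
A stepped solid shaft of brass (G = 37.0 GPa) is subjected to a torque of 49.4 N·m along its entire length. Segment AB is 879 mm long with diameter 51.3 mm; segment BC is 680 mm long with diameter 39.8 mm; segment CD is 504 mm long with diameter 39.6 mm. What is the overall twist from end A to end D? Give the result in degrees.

J_AB = π(0.0513)⁴/32 = 6.80×10^-7 m⁴; J_BC = π(0.0398)⁴/32 = 2.46×10^-7 m⁴; J_CD = π(0.0396)⁴/32 = 2.41×10^-7 m⁴.
θ = (T/G)·Σ L_i/J_i = (49.40/37.0×10⁹)·(0.879/6.80×10^-7 + 0.680/2.46×10^-7 + 0.504/2.41×10^-7) = 8.199×10^-3 rad.

0.470°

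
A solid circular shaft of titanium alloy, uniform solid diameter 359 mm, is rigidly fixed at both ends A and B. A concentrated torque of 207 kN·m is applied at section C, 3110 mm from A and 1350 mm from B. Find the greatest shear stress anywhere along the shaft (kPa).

15900 kPa

With uniform GJ and both ends fixed, compatibility θ_AC = θ_CB gives T_A·a = T_B·b, together with T_A + T_B = T₀.
T_A = T₀·b/(a+b) = 207000·1350/4460 = 62660 N·m; T_B = 144300 N·m.
τ in each portion: τ_AC = 6.90×10^6 Pa, τ_CB = 1.59×10^7 Pa; maximum is in CB.
τ_max = T_CB·r/J = 144300·0.179/1.63×10^-3 = 1.589×10^7 Pa.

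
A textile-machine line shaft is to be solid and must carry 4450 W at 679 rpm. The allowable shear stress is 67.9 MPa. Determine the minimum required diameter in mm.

ω = 2π·679/60 = 71.10 rad/s, so T = P/ω = 4450 / 71.10 = 62.58 N·m.
For a solid shaft τ_max = 16T/(πd³), so d = (16T/(π τ_allow))^(1/3) = (16·62.58/(π·6.79×10^7))^(1/3) = 0.01674 m.

16.7 mm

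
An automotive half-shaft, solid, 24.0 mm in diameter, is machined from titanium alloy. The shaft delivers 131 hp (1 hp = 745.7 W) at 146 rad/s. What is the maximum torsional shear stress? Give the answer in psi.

ω = 146 rad/s, so T = P/ω = 131×745.7 / 146.0 = 669.1 N·m.
J = πd⁴/32 = π(0.0240)⁴/32 = 3.257×10^-8 m⁴.
τ_max = T·r/J = 669.1 × 0.0120 / 3.257×10^-8 = 2.465×10^8 Pa.

35800 psi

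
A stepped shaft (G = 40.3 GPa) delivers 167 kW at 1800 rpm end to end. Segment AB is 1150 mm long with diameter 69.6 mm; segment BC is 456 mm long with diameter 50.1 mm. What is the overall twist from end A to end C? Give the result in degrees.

1.56°

ω = 2π·1800/60 = 188.5 rad/s, so T = P/ω = 167×10³ / 188.5 = 886.0 N·m.
J_AB = π(0.0696)⁴/32 = 2.30×10^-6 m⁴; J_BC = π(0.0501)⁴/32 = 6.19×10^-7 m⁴.
θ = (T/G)·Σ L_i/J_i = (886.0/40.3×10⁹)·(1.15/2.30×10^-6 + 0.456/6.19×10^-7) = 0.02718 rad.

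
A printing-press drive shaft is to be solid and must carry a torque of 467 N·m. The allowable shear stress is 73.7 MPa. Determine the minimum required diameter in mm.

For a solid shaft τ_max = 16T/(πd³), so d = (16T/(π τ_allow))^(1/3) = (16·467.0/(π·7.37×10^7))^(1/3) = 0.03184 m.

31.8 mm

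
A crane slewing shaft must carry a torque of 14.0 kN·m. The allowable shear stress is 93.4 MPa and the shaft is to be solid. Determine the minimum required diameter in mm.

For a solid shaft τ_max = 16T/(πd³), so d = (16T/(π τ_allow))^(1/3) = (16·14000/(π·9.34×10^7))^(1/3) = 0.09139 m.

91.4 mm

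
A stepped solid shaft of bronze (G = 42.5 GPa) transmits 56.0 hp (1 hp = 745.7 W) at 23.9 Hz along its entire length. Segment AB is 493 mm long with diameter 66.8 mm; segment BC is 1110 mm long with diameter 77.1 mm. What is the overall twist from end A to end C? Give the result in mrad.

ω = 2π·23.9 = 150.2 rad/s, so T = P/ω = 56.0×745.7 / 150.2 = 278.1 N·m.
J_AB = π(0.0668)⁴/32 = 1.95×10^-6 m⁴; J_BC = π(0.0771)⁴/32 = 3.47×10^-6 m⁴.
θ = (T/G)·Σ L_i/J_i = (278.1/42.5×10⁹)·(0.493/1.95×10^-6 + 1.11/3.47×10^-6) = 3.744×10^-3 rad.

3.74 mrad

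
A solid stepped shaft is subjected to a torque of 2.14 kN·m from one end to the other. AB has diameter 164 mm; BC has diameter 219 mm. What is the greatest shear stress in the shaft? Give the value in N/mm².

Under the same torque, τ_max = 16T/(πd³) is largest where d is smallest — segment AB (d = 164 mm).
τ_max = 16·2140/(π·(0.164)³) = 2.471×10^6 Pa.

2.47 N/mm²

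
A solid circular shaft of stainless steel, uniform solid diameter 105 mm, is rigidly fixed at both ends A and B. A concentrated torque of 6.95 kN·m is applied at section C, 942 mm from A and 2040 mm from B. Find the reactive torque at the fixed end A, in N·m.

4750 N·m

With uniform GJ and both ends fixed, compatibility θ_AC = θ_CB gives T_A·a = T_B·b, together with T_A + T_B = T₀.
T_A = T₀·b/(a+b) = 6950·2040/2982 = 4755 N·m; T_B = 2195 N·m.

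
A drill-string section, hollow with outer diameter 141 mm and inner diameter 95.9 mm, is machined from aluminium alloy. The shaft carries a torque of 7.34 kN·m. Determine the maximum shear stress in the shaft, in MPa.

J = π(d_o⁴ − d_i⁴)/32 = π(0.141⁴ − 0.0959⁴)/32 = 3.050×10^-5 m⁴.
τ_max = T·r/J = 7340 × 0.0705 / 3.050×10^-5 = 1.697×10^7 Pa.

17.0 MPa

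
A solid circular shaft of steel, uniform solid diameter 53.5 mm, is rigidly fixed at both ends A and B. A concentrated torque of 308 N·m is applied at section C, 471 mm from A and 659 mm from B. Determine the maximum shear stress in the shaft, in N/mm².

5.97 N/mm²

With uniform GJ and both ends fixed, compatibility θ_AC = θ_CB gives T_A·a = T_B·b, together with T_A + T_B = T₀.
T_A = T₀·b/(a+b) = 308.0·659/1130 = 179.6 N·m; T_B = 128.4 N·m.
τ in each portion: τ_AC = 5.97×10^6 Pa, τ_CB = 4.27×10^6 Pa; maximum is in AC.
τ_max = T_AC·r/J = 179.6·0.0267/8.04×10^-7 = 5.974×10^6 Pa.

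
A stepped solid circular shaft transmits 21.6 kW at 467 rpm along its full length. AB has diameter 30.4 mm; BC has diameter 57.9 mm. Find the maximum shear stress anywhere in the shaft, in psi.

ω = 2π·467/60 = 48.90 rad/s, so T = P/ω = 21.6×10³ / 48.90 = 441.7 N·m.
Under the same torque, τ_max = 16T/(πd³) is largest where d is smallest — segment AB (d = 30.4 mm).
τ_max = 16·441.7/(π·(0.0304)³) = 8.007×10^7 Pa.

11600 psi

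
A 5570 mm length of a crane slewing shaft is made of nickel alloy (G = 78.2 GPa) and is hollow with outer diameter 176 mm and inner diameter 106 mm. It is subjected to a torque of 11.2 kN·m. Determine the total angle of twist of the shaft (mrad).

9.75 mrad

J = π(d_o⁴ − d_i⁴)/32 = π(0.176⁴ − 0.106⁴)/32 = 8.181×10^-5 m⁴.
θ = T·L/(G·J) = 11200 × 5.57 / (78.2×10⁹ × 8.181×10^-5) = 9.752×10^-3 rad.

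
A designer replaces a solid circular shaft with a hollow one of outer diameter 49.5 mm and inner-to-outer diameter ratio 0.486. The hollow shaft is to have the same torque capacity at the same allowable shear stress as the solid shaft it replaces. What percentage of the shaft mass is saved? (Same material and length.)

20.6 %

Equal τ_max and T ⇒ the solid shaft needs d_s³ = d_o³(1−k⁴), so d_s = 49.5·(1−0.486⁴)^(1/3) = 48.56 mm.
Area ratio A_h/A_s = d_o²(1−k²)/d_s² = (1−k²)/(1−k⁴)^(2/3) = 0.7936.
Mass saving = 1 − 0.7936 = 20.6 %.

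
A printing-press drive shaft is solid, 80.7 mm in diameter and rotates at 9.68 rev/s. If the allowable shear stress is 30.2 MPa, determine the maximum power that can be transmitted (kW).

190 kW

J = πd⁴/32 = π(0.0807)⁴/32 = 4.164×10^-6 m⁴.
T_max = τ_allow·J/r = 3.02×10^7 × 4.164×10^-6 / 0.0404 = 3116 N·m.
ω = 2π·9.68 = 60.82 rad/s, so P_max = T_max·ω = 1.895×10^5 W.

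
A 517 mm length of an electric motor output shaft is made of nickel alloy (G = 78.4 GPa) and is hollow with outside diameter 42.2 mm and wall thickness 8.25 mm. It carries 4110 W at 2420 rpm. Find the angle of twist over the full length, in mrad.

ω = 2π·2420/60 = 253.4 rad/s, so T = P/ω = 4110 / 253.4 = 16.22 N·m.
J = π(d_o⁴ − d_i⁴)/32 = π(0.0422⁴ − 0.0257⁴)/32 = 2.685×10^-7 m⁴.
θ = T·L/(G·J) = 16.22 × 0.517 / (78.4×10⁹ × 2.685×10^-7) = 3.983×10^-4 rad.

0.398 mrad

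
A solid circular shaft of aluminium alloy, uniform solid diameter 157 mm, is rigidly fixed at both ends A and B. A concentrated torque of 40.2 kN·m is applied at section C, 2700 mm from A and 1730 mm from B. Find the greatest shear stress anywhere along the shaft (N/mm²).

32.2 N/mm²

With uniform GJ and both ends fixed, compatibility θ_AC = θ_CB gives T_A·a = T_B·b, together with T_A + T_B = T₀.
T_A = T₀·b/(a+b) = 40200·1730/4430 = 15700 N·m; T_B = 24500 N·m.
τ in each portion: τ_AC = 2.07×10^7 Pa, τ_CB = 3.22×10^7 Pa; maximum is in CB.
τ_max = T_CB·r/J = 24500·0.0785/5.96×10^-5 = 3.224×10^7 Pa.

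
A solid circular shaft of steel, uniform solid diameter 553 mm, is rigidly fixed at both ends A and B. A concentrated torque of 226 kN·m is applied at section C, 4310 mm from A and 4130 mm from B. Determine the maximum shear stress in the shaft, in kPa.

With uniform GJ and both ends fixed, compatibility θ_AC = θ_CB gives T_A·a = T_B·b, together with T_A + T_B = T₀.
T_A = T₀·b/(a+b) = 226000·4130/8440 = 110600 N·m; T_B = 115400 N·m.
τ in each portion: τ_AC = 3.33×10^6 Pa, τ_CB = 3.48×10^6 Pa; maximum is in CB.
τ_max = T_CB·r/J = 115400·0.277/9.18×10^-3 = 3.476×10^6 Pa.

3480 kPa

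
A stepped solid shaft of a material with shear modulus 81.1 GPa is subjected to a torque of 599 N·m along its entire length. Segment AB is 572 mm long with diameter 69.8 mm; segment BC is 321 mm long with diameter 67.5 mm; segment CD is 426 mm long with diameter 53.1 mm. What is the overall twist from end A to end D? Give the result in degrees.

0.401°

J_AB = π(0.0698)⁴/32 = 2.33×10^-6 m⁴; J_BC = π(0.0675)⁴/32 = 2.04×10^-6 m⁴; J_CD = π(0.0531)⁴/32 = 7.81×10^-7 m⁴.
θ = (T/G)·Σ L_i/J_i = (599.0/81.1×10⁹)·(0.572/2.33×10^-6 + 0.321/2.04×10^-6 + 0.426/7.81×10^-7) = 7.007×10^-3 rad.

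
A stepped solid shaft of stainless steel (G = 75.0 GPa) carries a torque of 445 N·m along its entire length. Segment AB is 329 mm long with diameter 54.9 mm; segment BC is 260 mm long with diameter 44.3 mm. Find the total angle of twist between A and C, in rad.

0.00627 rad

J_AB = π(0.0549)⁴/32 = 8.92×10^-7 m⁴; J_BC = π(0.0443)⁴/32 = 3.78×10^-7 m⁴.
θ = (T/G)·Σ L_i/J_i = (445.0/75.0×10⁹)·(0.329/8.92×10^-7 + 0.260/3.78×10^-7) = 6.269×10^-3 rad.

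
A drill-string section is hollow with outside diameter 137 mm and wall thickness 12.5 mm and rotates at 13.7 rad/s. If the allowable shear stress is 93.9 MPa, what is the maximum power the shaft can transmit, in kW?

359 kW

J = π(d_o⁴ − d_i⁴)/32 = π(0.137⁴ − 0.112⁴)/32 = 1.914×10^-5 m⁴.
T_max = τ_allow·J/r = 9.39×10^7 × 1.914×10^-5 / 0.0685 = 26230 N·m.
ω = 13.7 rad/s, so P_max = T_max·ω = 3.594×10^5 W.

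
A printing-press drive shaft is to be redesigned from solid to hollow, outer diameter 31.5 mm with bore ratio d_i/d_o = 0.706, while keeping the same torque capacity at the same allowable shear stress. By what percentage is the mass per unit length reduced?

Equal τ_max and T ⇒ the solid shaft needs d_s³ = d_o³(1−k⁴), so d_s = 31.5·(1−0.706⁴)^(1/3) = 28.64 mm.
Area ratio A_h/A_s = d_o²(1−k²)/d_s² = (1−k²)/(1−k⁴)^(2/3) = 0.6068.
Mass saving = 1 − 0.6068 = 39.3 %.

39.3 %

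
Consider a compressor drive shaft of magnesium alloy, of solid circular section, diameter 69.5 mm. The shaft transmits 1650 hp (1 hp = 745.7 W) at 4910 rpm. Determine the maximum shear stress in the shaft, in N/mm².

ω = 2π·4910/60 = 514.2 rad/s, so T = P/ω = 1650×745.7 / 514.2 = 2393 N·m.
J = πd⁴/32 = π(0.0695)⁴/32 = 2.291×10^-6 m⁴.
τ_max = T·r/J = 2393 × 0.0348 / 2.291×10^-6 = 3.630×10^7 Pa.

36.3 N/mm²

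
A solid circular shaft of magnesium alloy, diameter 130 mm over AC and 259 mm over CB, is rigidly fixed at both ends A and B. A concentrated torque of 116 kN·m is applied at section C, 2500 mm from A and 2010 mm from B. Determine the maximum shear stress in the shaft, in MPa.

32.4 MPa

Compatibility: T_A·a/J_AC = T_B·b/J_CB with T_A + T_B = T₀.
J_AC = 2.80×10^-5 m⁴, J_CB = 4.42×10^-4 m⁴, so T_A = T₀·(J_AC/a)/((J_AC/a)+(J_CB/b)) = 5632 N·m, T_B = 110400 N·m.
τ in each portion: τ_AC = 1.31×10^7 Pa, τ_CB = 3.24×10^7 Pa; maximum is in CB.
τ_max = T_CB·r/J = 110400·0.130/4.42×10^-4 = 3.235×10^7 Pa.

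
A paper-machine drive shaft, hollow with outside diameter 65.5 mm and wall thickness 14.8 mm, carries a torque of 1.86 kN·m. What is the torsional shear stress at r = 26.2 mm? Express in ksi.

4.30 ksi

J = π(d_o⁴ − d_i⁴)/32 = π(0.0655⁴ − 0.0359⁴)/32 = 1.644×10^-6 m⁴.
Shear stress varies linearly with radius: τ = T·r/J = 1860 × 0.0262 / 1.644×10^-6 = 2.964×10^7 Pa.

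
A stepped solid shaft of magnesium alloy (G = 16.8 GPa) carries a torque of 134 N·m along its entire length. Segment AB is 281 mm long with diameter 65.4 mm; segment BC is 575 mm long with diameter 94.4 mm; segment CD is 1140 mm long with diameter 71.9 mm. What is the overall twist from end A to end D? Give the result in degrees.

0.304°

J_AB = π(0.0654)⁴/32 = 1.80×10^-6 m⁴; J_BC = π(0.0944)⁴/32 = 7.80×10^-6 m⁴; J_CD = π(0.0719)⁴/32 = 2.62×10^-6 m⁴.
θ = (T/G)·Σ L_i/J_i = (134.0/16.8×10⁹)·(0.281/1.80×10^-6 + 0.575/7.80×10^-6 + 1.14/2.62×10^-6) = 5.302×10^-3 rad.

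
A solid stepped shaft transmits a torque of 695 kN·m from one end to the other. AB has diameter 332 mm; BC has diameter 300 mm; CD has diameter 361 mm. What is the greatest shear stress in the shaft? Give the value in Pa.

1.31e8 Pa

Under the same torque, τ_max = 16T/(πd³) is largest where d is smallest — segment BC (d = 300 mm).
τ_max = 16·695000/(π·(0.300)³) = 1.311×10^8 Pa.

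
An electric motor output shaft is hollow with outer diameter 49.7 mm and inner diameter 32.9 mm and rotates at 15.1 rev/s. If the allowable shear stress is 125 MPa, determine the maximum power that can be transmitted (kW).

J = π(d_o⁴ − d_i⁴)/32 = π(0.0497⁴ − 0.0329⁴)/32 = 4.840×10^-7 m⁴.
T_max = τ_allow·J/r = 1.25×10^8 × 4.840×10^-7 / 0.0249 = 2434 N·m.
ω = 2π·15.1 = 94.88 rad/s, so P_max = T_max·ω = 2.310×10^5 W.

231 kW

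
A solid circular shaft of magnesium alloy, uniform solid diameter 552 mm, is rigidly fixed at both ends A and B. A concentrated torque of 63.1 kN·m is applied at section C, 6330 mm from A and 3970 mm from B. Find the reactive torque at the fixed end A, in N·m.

With uniform GJ and both ends fixed, compatibility θ_AC = θ_CB gives T_A·a = T_B·b, together with T_A + T_B = T₀.
T_A = T₀·b/(a+b) = 63100·3970/10300 = 24320 N·m; T_B = 38780 N·m.

24300 N·m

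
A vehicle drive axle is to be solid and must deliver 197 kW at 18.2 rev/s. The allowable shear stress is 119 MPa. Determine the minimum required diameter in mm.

41.9 mm

ω = 2π·18.2 = 114.4 rad/s, so T = P/ω = 197×10³ / 114.4 = 1723 N·m.
For a solid shaft τ_max = 16T/(πd³), so d = (16T/(π τ_allow))^(1/3) = (16·1723/(π·1.19×10^8))^(1/3) = 0.04193 m.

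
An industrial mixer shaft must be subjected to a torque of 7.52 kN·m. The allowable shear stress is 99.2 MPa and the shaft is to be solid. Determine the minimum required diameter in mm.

72.8 mm

For a solid shaft τ_max = 16T/(πd³), so d = (16T/(π τ_allow))^(1/3) = (16·7520/(π·9.92×10^7))^(1/3) = 0.07282 m.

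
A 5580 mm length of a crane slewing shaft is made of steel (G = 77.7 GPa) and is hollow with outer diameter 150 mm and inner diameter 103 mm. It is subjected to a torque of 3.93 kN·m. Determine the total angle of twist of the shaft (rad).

0.00730 rad

J = π(d_o⁴ − d_i⁴)/32 = π(0.150⁴ − 0.103⁴)/32 = 3.865×10^-5 m⁴.
θ = T·L/(G·J) = 3930 × 5.58 / (77.7×10⁹ × 3.865×10^-5) = 7.302×10^-3 rad.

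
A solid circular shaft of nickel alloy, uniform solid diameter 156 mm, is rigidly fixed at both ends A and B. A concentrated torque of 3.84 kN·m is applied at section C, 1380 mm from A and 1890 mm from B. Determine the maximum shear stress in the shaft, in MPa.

With uniform GJ and both ends fixed, compatibility θ_AC = θ_CB gives T_A·a = T_B·b, together with T_A + T_B = T₀.
T_A = T₀·b/(a+b) = 3840·1890/3270 = 2219 N·m; T_B = 1621 N·m.
τ in each portion: τ_AC = 2.98×10^6 Pa, τ_CB = 2.17×10^6 Pa; maximum is in AC.
τ_max = T_AC·r/J = 2219·0.0780/5.81×10^-5 = 2.977×10^6 Pa.

2.98 MPa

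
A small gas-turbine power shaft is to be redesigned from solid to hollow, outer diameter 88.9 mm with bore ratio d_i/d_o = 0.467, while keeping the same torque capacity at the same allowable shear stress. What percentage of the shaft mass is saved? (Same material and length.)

Equal τ_max and T ⇒ the solid shaft needs d_s³ = d_o³(1−k⁴), so d_s = 88.9·(1−0.467⁴)^(1/3) = 87.47 mm.
Area ratio A_h/A_s = d_o²(1−k²)/d_s² = (1−k²)/(1−k⁴)^(2/3) = 0.8077.
Mass saving = 1 − 0.8077 = 19.2 %.

19.2 %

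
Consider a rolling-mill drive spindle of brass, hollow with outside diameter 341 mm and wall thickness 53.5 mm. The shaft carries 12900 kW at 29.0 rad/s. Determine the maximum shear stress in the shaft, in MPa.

ω = 29.0 rad/s, so T = P/ω = 12900×10³ / 29.00 = 444800 N·m.
J = π(d_o⁴ − d_i⁴)/32 = π(0.341⁴ − 0.234⁴)/32 = 1.033×10^-3 m⁴.
τ_max = T·r/J = 444800 × 0.171 / 1.033×10^-3 = 7.341×10^7 Pa.

73.4 MPa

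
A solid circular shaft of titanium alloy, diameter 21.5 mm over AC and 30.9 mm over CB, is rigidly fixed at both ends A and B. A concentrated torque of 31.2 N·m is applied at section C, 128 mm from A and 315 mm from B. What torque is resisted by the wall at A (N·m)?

Compatibility: T_A·a/J_AC = T_B·b/J_CB with T_A + T_B = T₀.
J_AC = 2.10×10^-8 m⁴, J_CB = 8.95×10^-8 m⁴, so T_A = T₀·(J_AC/a)/((J_AC/a)+(J_CB/b)) = 11.41 N·m, T_B = 19.79 N·m.

11.4 N·m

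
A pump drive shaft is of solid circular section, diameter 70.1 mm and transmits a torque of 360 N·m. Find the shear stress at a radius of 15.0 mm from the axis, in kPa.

2280 kPa

J = πd⁴/32 = π(0.0701)⁴/32 = 2.371×10^-6 m⁴.
Shear stress varies linearly with radius: τ = T·r/J = 360.0 × 0.0150 / 2.371×10^-6 = 2.278×10^6 Pa.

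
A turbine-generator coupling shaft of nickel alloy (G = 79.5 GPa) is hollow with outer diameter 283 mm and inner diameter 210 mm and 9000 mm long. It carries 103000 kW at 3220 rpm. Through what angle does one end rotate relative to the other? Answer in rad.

ω = 2π·3220/60 = 337.2 rad/s, so T = P/ω = 103000×10³ / 337.2 = 305500 N·m.
J = π(d_o⁴ − d_i⁴)/32 = π(0.283⁴ − 0.210⁴)/32 = 4.388×10^-4 m⁴.
θ = T·L/(G·J) = 305500 × 9.00 / (79.5×10⁹ × 4.388×10^-4) = 0.07881 rad.

0.0788 rad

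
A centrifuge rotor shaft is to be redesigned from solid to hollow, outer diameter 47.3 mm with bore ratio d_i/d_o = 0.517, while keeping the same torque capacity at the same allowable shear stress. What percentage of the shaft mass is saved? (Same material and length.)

23.0 %

Equal τ_max and T ⇒ the solid shaft needs d_s³ = d_o³(1−k⁴), so d_s = 47.3·(1−0.517⁴)^(1/3) = 46.15 mm.
Area ratio A_h/A_s = d_o²(1−k²)/d_s² = (1−k²)/(1−k⁴)^(2/3) = 0.7698.
Mass saving = 1 − 0.7698 = 23.0 %.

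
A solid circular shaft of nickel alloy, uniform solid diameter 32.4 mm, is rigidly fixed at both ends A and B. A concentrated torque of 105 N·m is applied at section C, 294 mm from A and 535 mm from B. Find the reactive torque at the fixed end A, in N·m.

67.8 N·m

With uniform GJ and both ends fixed, compatibility θ_AC = θ_CB gives T_A·a = T_B·b, together with T_A + T_B = T₀.
T_A = T₀·b/(a+b) = 105.0·535/829.0 = 67.76 N·m; T_B = 37.24 N·m.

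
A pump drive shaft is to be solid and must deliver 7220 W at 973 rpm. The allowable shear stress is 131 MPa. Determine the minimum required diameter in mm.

ω = 2π·973/60 = 101.9 rad/s, so T = P/ω = 7220 / 101.9 = 70.86 N·m.
For a solid shaft τ_max = 16T/(πd³), so d = (16T/(π τ_allow))^(1/3) = (16·70.86/(π·1.31×10^8))^(1/3) = 0.01402 m.

14.0 mm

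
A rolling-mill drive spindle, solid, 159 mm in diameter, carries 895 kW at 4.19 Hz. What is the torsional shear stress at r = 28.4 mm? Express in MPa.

15.4 MPa

ω = 2π·4.19 = 26.33 rad/s, so T = P/ω = 895×10³ / 26.33 = 34000 N·m.
J = πd⁴/32 = π(0.159)⁴/32 = 6.275×10^-5 m⁴.
Shear stress varies linearly with radius: τ = T·r/J = 34000 × 0.0284 / 6.275×10^-5 = 1.539×10^7 Pa.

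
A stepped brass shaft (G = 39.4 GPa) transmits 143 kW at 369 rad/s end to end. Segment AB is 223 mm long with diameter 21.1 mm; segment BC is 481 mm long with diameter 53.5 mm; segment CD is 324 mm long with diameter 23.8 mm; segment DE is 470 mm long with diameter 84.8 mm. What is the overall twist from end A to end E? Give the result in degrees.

12.6°

ω = 369 rad/s, so T = P/ω = 143×10³ / 369.0 = 387.5 N·m.
J_AB = π(0.0211)⁴/32 = 1.95×10^-8 m⁴; J_BC = π(0.0535)⁴/32 = 8.04×10^-7 m⁴; J_CD = π(0.0238)⁴/32 = 3.15×10^-8 m⁴; J_DE = π(0.0848)⁴/32 = 5.08×10^-6 m⁴.
θ = (T/G)·Σ L_i/J_i = (387.5/39.4×10⁹)·(0.223/1.95×10^-8 + 0.481/8.04×10^-7 + 0.324/3.15×10^-8 + 0.470/5.08×10^-6) = 0.2207 rad.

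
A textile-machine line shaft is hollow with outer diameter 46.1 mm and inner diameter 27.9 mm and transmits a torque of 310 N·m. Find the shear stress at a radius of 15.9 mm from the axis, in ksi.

J = π(d_o⁴ − d_i⁴)/32 = π(0.0461⁴ − 0.0279⁴)/32 = 3.839×10^-7 m⁴.
Shear stress varies linearly with radius: τ = T·r/J = 310.0 × 0.0159 / 3.839×10^-7 = 1.284×10^7 Pa.

1.86 ksi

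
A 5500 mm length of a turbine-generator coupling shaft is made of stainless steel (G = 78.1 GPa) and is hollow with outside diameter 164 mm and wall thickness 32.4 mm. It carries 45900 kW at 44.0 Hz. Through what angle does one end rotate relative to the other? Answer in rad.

0.190 rad

ω = 2π·44.0 = 276.5 rad/s, so T = P/ω = 45900×10³ / 276.5 = 166000 N·m.
J = π(d_o⁴ − d_i⁴)/32 = π(0.164⁴ − 0.0992⁴)/32 = 6.151×10^-5 m⁴.
θ = T·L/(G·J) = 166000 × 5.50 / (78.1×10⁹ × 6.151×10^-5) = 0.1901 rad.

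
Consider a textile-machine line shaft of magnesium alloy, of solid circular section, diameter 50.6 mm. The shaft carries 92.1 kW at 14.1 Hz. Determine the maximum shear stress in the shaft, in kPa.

ω = 2π·14.1 = 88.59 rad/s, so T = P/ω = 92.1×10³ / 88.59 = 1040 N·m.
J = πd⁴/32 = π(0.0506)⁴/32 = 6.436×10^-7 m⁴.
τ_max = T·r/J = 1040 × 0.0253 / 6.436×10^-7 = 4.087×10^7 Pa.

40900 kPa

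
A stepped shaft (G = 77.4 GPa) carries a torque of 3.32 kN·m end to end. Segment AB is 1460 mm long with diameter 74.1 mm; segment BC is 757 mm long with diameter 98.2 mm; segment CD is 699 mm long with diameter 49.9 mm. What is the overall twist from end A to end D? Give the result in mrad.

74.0 mrad

J_AB = π(0.0741)⁴/32 = 2.96×10^-6 m⁴; J_BC = π(0.0982)⁴/32 = 9.13×10^-6 m⁴; J_CD = π(0.0499)⁴/32 = 6.09×10^-7 m⁴.
θ = (T/G)·Σ L_i/J_i = (3320/77.4×10⁹)·(1.46/2.96×10^-6 + 0.757/9.13×10^-6 + 0.699/6.09×10^-7) = 0.07397 rad.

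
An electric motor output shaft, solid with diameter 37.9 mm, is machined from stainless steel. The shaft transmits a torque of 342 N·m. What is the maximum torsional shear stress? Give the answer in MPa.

J = πd⁴/32 = π(0.0379)⁴/32 = 2.026×10^-7 m⁴.
τ_max = T·r/J = 342.0 × 0.0189 / 2.026×10^-7 = 3.199×10^7 Pa.

32.0 MPa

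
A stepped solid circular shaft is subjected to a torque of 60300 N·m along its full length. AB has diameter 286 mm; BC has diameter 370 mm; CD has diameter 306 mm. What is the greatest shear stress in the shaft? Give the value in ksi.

1.90 ksi

Under the same torque, τ_max = 16T/(πd³) is largest where d is smallest — segment AB (d = 286 mm).
τ_max = 16·60300/(π·(0.286)³) = 1.313×10^7 Pa.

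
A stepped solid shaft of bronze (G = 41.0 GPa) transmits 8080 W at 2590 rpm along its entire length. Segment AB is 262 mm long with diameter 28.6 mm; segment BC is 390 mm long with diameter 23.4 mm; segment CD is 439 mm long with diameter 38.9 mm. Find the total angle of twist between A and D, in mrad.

13.9 mrad

ω = 2π·2590/60 = 271.2 rad/s, so T = P/ω = 8080 / 271.2 = 29.79 N·m.
J_AB = π(0.0286)⁴/32 = 6.57×10^-8 m⁴; J_BC = π(0.0234)⁴/32 = 2.94×10^-8 m⁴; J_CD = π(0.0389)⁴/32 = 2.25×10^-7 m⁴.
θ = (T/G)·Σ L_i/J_i = (29.79/41.0×10⁹)·(0.262/6.57×10^-8 + 0.390/2.94×10^-8 + 0.439/2.25×10^-7) = 0.01394 rad.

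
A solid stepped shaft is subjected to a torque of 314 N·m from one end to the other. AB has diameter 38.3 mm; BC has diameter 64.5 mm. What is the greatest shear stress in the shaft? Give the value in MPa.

28.5 MPa

Under the same torque, τ_max = 16T/(πd³) is largest where d is smallest — segment AB (d = 38.3 mm).
τ_max = 16·314.0/(π·(0.0383)³) = 2.846×10^7 Pa.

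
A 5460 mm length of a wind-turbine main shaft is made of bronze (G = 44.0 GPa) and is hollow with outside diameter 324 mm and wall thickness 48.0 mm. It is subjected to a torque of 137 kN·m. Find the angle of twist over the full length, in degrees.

J = π(d_o⁴ − d_i⁴)/32 = π(0.324⁴ − 0.228⁴)/32 = 8.166×10^-4 m⁴.
θ = T·L/(G·J) = 137000 × 5.46 / (44.0×10⁹ × 8.166×10^-4) = 0.02082 rad.

1.19°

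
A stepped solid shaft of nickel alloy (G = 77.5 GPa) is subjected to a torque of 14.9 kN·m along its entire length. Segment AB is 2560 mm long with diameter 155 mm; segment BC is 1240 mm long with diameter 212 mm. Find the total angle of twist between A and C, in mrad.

9.89 mrad

J_AB = π(0.155)⁴/32 = 5.67×10^-5 m⁴; J_BC = π(0.212)⁴/32 = 1.98×10^-4 m⁴.
θ = (T/G)·Σ L_i/J_i = (14900/77.5×10⁹)·(2.56/5.67×10^-5 + 1.24/1.98×10^-4) = 9.888×10^-3 rad.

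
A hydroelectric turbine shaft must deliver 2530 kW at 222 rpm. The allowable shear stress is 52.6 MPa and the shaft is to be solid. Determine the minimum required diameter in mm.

ω = 2π·222/60 = 23.25 rad/s, so T = P/ω = 2530×10³ / 23.25 = 108800 N·m.
For a solid shaft τ_max = 16T/(πd³), so d = (16T/(π τ_allow))^(1/3) = (16·108800/(π·5.26×10^7))^(1/3) = 0.2192 m.

219 mm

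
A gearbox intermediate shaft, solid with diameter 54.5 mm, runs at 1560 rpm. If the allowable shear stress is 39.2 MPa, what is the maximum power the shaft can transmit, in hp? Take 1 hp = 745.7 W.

273 hp

J = πd⁴/32 = π(0.0545)⁴/32 = 8.661×10^-7 m⁴.
T_max = τ_allow·J/r = 3.92×10^7 × 8.661×10^-7 / 0.0272 = 1246 N·m.
ω = 2π·1560/60 = 163.4 rad/s, so P_max = T_max·ω = 2.035×10^5 W.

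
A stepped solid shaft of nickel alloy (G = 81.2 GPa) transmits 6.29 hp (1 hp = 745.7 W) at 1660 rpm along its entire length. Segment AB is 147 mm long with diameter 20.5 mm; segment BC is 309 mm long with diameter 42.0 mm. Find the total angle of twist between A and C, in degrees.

ω = 2π·1660/60 = 173.8 rad/s, so T = P/ω = 6.29×745.7 / 173.8 = 26.98 N·m.
J_AB = π(0.0205)⁴/32 = 1.73×10^-8 m⁴; J_BC = π(0.0420)⁴/32 = 3.05×10^-7 m⁴.
θ = (T/G)·Σ L_i/J_i = (26.98/81.2×10⁹)·(0.147/1.73×10^-8 + 0.309/3.05×10^-7) = 3.153×10^-3 rad.

0.181°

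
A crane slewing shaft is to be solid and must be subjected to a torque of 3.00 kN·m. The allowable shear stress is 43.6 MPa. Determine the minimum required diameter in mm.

For a solid shaft τ_max = 16T/(πd³), so d = (16T/(π τ_allow))^(1/3) = (16·3000/(π·4.36×10^7))^(1/3) = 0.07050 m.

70.5 mm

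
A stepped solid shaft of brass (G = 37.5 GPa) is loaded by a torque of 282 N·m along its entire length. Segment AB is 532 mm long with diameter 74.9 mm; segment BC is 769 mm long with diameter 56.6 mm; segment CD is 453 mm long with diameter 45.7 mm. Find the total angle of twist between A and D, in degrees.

0.859°

J_AB = π(0.0749)⁴/32 = 3.09×10^-6 m⁴; J_BC = π(0.0566)⁴/32 = 1.01×10^-6 m⁴; J_CD = π(0.0457)⁴/32 = 4.28×10^-7 m⁴.
θ = (T/G)·Σ L_i/J_i = (282.0/37.5×10⁹)·(0.532/3.09×10^-6 + 0.769/1.01×10^-6 + 0.453/4.28×10^-7) = 0.01499 rad.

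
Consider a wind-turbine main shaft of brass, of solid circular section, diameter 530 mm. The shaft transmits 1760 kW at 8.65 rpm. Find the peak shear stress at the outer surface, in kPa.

ω = 2π·8.65/60 = 0.9058 rad/s, so T = P/ω = 1760×10³ / 0.9058 = 1.943e6 N·m.
J = πd⁴/32 = π(0.530)⁴/32 = 7.746×10^-3 m⁴.
τ_max = T·r/J = 1.943e6 × 0.265 / 7.746×10^-3 = 6.647×10^7 Pa.

66500 kPa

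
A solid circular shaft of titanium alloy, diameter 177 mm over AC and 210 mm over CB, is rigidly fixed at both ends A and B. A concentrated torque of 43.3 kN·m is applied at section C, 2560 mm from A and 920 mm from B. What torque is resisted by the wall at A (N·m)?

Compatibility: T_A·a/J_AC = T_B·b/J_CB with T_A + T_B = T₀.
J_AC = 9.64×10^-5 m⁴, J_CB = 1.91×10^-4 m⁴, so T_A = T₀·(J_AC/a)/((J_AC/a)+(J_CB/b)) = 6648 N·m, T_B = 36650 N·m.

6650 N·m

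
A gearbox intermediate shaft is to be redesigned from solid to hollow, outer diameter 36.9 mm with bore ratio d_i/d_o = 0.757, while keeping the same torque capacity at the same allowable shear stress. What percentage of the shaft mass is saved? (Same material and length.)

44.3 %

Equal τ_max and T ⇒ the solid shaft needs d_s³ = d_o³(1−k⁴), so d_s = 36.9·(1−0.757⁴)^(1/3) = 32.31 mm.
Area ratio A_h/A_s = d_o²(1−k²)/d_s² = (1−k²)/(1−k⁴)^(2/3) = 0.5567.
Mass saving = 1 − 0.5567 = 44.3 %.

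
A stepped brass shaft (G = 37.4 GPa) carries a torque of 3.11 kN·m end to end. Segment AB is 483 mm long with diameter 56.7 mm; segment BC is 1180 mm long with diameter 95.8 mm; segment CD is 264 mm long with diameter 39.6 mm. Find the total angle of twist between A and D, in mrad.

142 mrad

J_AB = π(0.0567)⁴/32 = 1.01×10^-6 m⁴; J_BC = π(0.0958)⁴/32 = 8.27×10^-6 m⁴; J_CD = π(0.0396)⁴/32 = 2.41×10^-7 m⁴.
θ = (T/G)·Σ L_i/J_i = (3110/37.4×10⁹)·(0.483/1.01×10^-6 + 1.18/8.27×10^-6 + 0.264/2.41×10^-7) = 0.1424 rad.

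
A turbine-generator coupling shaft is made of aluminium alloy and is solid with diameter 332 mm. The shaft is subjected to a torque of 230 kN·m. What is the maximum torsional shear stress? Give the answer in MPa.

32.0 MPa

J = πd⁴/32 = π(0.332)⁴/32 = 1.193×10^-3 m⁴.
τ_max = T·r/J = 230000 × 0.166 / 1.193×10^-3 = 3.201×10^7 Pa.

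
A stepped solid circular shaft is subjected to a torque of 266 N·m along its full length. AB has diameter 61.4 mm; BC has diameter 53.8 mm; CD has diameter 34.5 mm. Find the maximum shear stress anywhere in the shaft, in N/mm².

33.0 N/mm²

Under the same torque, τ_max = 16T/(πd³) is largest where d is smallest — segment CD (d = 34.5 mm).
τ_max = 16·266.0/(π·(0.0345)³) = 3.299×10^7 Pa.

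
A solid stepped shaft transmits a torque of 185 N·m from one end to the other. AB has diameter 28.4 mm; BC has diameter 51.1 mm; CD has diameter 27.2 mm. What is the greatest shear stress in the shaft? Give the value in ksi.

Under the same torque, τ_max = 16T/(πd³) is largest where d is smallest — segment CD (d = 27.2 mm).
τ_max = 16·185.0/(π·(0.0272)³) = 4.682×10^7 Pa.

6.79 ksi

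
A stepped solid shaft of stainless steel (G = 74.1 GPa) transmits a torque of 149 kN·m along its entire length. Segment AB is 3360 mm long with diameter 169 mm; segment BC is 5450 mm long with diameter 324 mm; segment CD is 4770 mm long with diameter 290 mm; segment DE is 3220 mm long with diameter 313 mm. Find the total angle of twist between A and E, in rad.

0.115 rad

J_AB = π(0.169)⁴/32 = 8.01×10^-5 m⁴; J_BC = π(0.324)⁴/32 = 1.08×10^-3 m⁴; J_CD = π(0.290)⁴/32 = 6.94×10^-4 m⁴; J_DE = π(0.313)⁴/32 = 9.42×10^-4 m⁴.
θ = (T/G)·Σ L_i/J_i = (149000/74.1×10⁹)·(3.36/8.01×10^-5 + 5.45/1.08×10^-3 + 4.77/6.94×10^-4 + 3.22/9.42×10^-4) = 0.1152 rad.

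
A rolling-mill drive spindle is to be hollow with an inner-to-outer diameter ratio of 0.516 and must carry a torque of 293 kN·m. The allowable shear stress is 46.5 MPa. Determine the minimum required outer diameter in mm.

326 mm

For a hollow shaft with d_i/d_o = 0.516: τ_max = 16T/(π d_o³ (1−k⁴)), so d_o = [16T/(π τ_allow (1−k⁴))]^(1/3) = [16·293000/(π·4.65×10^7·0.9291)]^(1/3) = 0.3257 m.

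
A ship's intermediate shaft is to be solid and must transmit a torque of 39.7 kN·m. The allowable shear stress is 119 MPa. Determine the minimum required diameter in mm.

For a solid shaft τ_max = 16T/(πd³), so d = (16T/(π τ_allow))^(1/3) = (16·39700/(π·1.19×10^8))^(1/3) = 0.1193 m.

119 mm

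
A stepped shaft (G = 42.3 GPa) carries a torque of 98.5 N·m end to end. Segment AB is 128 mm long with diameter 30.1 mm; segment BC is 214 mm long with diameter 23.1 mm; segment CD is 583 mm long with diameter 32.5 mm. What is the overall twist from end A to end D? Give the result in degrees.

1.94°

J_AB = π(0.0301)⁴/32 = 8.06×10^-8 m⁴; J_BC = π(0.0231)⁴/32 = 2.80×10^-8 m⁴; J_CD = π(0.0325)⁴/32 = 1.10×10^-7 m⁴.
θ = (T/G)·Σ L_i/J_i = (98.50/42.3×10⁹)·(0.128/8.06×10^-8 + 0.214/2.80×10^-8 + 0.583/1.10×10^-7) = 0.03392 rad.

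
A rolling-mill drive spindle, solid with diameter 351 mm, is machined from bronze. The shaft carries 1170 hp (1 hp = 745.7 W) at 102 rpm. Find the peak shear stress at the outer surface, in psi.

1400 psi

ω = 2π·102/60 = 10.68 rad/s, so T = P/ω = 1170×745.7 / 10.68 = 81680 N·m.
J = πd⁴/32 = π(0.351)⁴/32 = 1.490×10^-3 m⁴.
τ_max = T·r/J = 81680 × 0.175 / 1.490×10^-3 = 9.620×10^6 Pa.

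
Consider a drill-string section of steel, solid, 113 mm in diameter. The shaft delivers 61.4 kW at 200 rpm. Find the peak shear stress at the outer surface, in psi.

ω = 2π·200/60 = 20.94 rad/s, so T = P/ω = 61.4×10³ / 20.94 = 2932 N·m.
J = πd⁴/32 = π(0.113)⁴/32 = 1.601×10^-5 m⁴.
τ_max = T·r/J = 2932 × 0.0565 / 1.601×10^-5 = 1.035×10^7 Pa.

1500 psi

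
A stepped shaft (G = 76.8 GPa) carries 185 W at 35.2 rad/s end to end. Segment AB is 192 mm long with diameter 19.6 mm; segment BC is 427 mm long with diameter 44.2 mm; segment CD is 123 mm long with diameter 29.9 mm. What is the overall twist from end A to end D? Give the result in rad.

0.00109 rad

ω = 35.2 rad/s, so T = P/ω = 185 / 35.20 = 5.256 N·m.
J_AB = π(0.0196)⁴/32 = 1.45×10^-8 m⁴; J_BC = π(0.0442)⁴/32 = 3.75×10^-7 m⁴; J_CD = π(0.0299)⁴/32 = 7.85×10^-8 m⁴.
θ = (T/G)·Σ L_i/J_i = (5.256/76.8×10⁹)·(0.192/1.45×10^-8 + 0.427/3.75×10^-7 + 0.123/7.85×10^-8) = 1.092×10^-3 rad.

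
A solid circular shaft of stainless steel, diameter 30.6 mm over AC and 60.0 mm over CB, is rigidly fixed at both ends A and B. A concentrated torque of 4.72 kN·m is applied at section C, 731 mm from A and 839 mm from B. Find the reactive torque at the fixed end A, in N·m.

Compatibility: T_A·a/J_AC = T_B·b/J_CB with T_A + T_B = T₀.
J_AC = 8.61×10^-8 m⁴, J_CB = 1.27×10^-6 m⁴, so T_A = T₀·(J_AC/a)/((J_AC/a)+(J_CB/b)) = 340.1 N·m, T_B = 4380 N·m.

340 N·m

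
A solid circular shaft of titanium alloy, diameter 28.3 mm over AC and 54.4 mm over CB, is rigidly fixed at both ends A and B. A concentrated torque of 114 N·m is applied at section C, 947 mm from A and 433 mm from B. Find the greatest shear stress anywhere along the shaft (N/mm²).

3.49 N/mm²

Compatibility: T_A·a/J_AC = T_B·b/J_CB with T_A + T_B = T₀.
J_AC = 6.30×10^-8 m⁴, J_CB = 8.60×10^-7 m⁴, so T_A = T₀·(J_AC/a)/((J_AC/a)+(J_CB/b)) = 3.694 N·m, T_B = 110.3 N·m.
τ in each portion: τ_AC = 8.30×10^5 Pa, τ_CB = 3.49×10^6 Pa; maximum is in CB.
τ_max = T_CB·r/J = 110.3·0.0272/8.60×10^-7 = 3.490×10^6 Pa.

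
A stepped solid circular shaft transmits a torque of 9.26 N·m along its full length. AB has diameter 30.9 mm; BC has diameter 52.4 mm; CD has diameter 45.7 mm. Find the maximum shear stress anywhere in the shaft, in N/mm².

1.60 N/mm²

Under the same torque, τ_max = 16T/(πd³) is largest where d is smallest — segment AB (d = 30.9 mm).
τ_max = 16·9.260/(π·(0.0309)³) = 1.598×10^6 Pa.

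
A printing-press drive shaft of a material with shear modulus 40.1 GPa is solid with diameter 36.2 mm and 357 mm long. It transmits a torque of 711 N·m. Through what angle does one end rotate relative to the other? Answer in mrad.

J = πd⁴/32 = π(0.0362)⁴/32 = 1.686×10^-7 m⁴.
θ = T·L/(G·J) = 711.0 × 0.357 / (40.1×10⁹ × 1.686×10^-7) = 0.03755 rad.

37.5 mrad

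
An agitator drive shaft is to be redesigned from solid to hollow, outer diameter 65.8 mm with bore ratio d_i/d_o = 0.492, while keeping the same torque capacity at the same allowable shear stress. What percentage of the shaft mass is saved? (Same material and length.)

Equal τ_max and T ⇒ the solid shaft needs d_s³ = d_o³(1−k⁴), so d_s = 65.8·(1−0.492⁴)^(1/3) = 64.49 mm.
Area ratio A_h/A_s = d_o²(1−k²)/d_s² = (1−k²)/(1−k⁴)^(2/3) = 0.7891.
Mass saving = 1 − 0.7891 = 21.1 %.

21.1 %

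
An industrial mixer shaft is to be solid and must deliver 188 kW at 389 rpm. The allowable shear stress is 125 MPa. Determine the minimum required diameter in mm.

57.3 mm

ω = 2π·389/60 = 40.74 rad/s, so T = P/ω = 188×10³ / 40.74 = 4615 N·m.
For a solid shaft τ_max = 16T/(πd³), so d = (16T/(π τ_allow))^(1/3) = (16·4615/(π·1.25×10^8))^(1/3) = 0.05729 m.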